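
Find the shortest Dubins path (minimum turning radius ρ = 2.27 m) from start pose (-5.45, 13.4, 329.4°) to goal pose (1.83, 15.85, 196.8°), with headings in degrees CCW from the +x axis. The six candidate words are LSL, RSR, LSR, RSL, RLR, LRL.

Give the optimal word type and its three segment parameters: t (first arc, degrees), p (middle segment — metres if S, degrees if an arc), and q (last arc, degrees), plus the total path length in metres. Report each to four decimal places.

Let ψ = atan2(Δy, Δx) = atan2(2.45, 7.28) = 18.6001° be the start→goal bearing.
Normalize: d = |goal − start| / ρ = 7.681204/2.27 = 3.383790, α = (θ_start − ψ) mod 360° = 310.7999° = 5.424482 rad, β = (θ_goal − ψ) mod 360° = 178.1999° = 3.110176 rad.
Common terms: sin α = -0.756996, cos α = 0.653420, sin β = 0.031412, cos β = -0.999507, cos(α−β) = -0.676876, d² = 11.450038. Work in radians in the unit-radius frame; every candidate has L = ρ·(t + p + q).
LSL: p² = 2 + d² − 2cos(α−β) + 2d(sin α − sin β) = 9.468177; p = √p² = 3.077040; φ = atan2(cos β − cos α, d + sin α − sin β) = -0.567091 rad; t = (φ − α) mod 2π = 0.291612 rad, q = (β − φ) mod 2π = 3.677266 rad → L = 2.27·(0.291612 + 3.077040 + 3.677266) = 2.27·7.045919 = 15.994236 m
RSR: p² = 2 + d² − 2cos(α−β) + 2d(sin β − sin α) = 20.139403; p = √p² = 4.487695; φ = atan2(cos α − cos β, d − sin α + sin β) = 0.377206 rad; t = (α − φ) mod 2π = 5.047276 rad, q = (φ − β) mod 2π = 3.550216 rad → L = 2.27·(5.047276 + 4.487695 + 3.550216) = 2.27·13.085186 = 29.703373 m
LSR: p² = d² − 2 + 2cos(α−β) + 2d(sin α + sin β) = 3.185838; p = √p² = 1.784892; φ = atan2(−cos α − cos β, d + sin α + sin β) − atan2(−2, p) = 0.971638 rad; t = (φ − α) mod 2π = 1.830341 rad, q = (φ − β) mod 2π = 4.144648 rad → L = 2.27·(1.830341 + 1.784892 + 4.144648) = 2.27·7.759880 = 17.614928 m
RSL: p² = d² − 2 + 2cos(α−β) − 2d(sin α + sin β) = 13.006734; p = √p² = 3.606485; φ = atan2(cos α + cos β, d − sin α − sin β) − atan2(2, p) = -0.590355 rad; t = (α − φ) mod 2π = 6.014838 rad, q = (β − φ) mod 2π = 3.700531 rad → L = 2.27·(6.014838 + 3.606485 + 3.700531) = 2.27·13.321853 = 30.240607 m
RLR: c = (6 − d² + 2cos(α−β) + 2d(sin α − sin β))/8 = -1.517425, |c| > 1 → infeasible
LRL: c = (6 − d² + 2cos(α−β) − 2d(sin α − sin β))/8 = -0.183522; p = 2π − arccos c = 4.527821 rad; φ = atan2(cos β − cos α, d + sin α − sin β) = -0.567091 rad; t = (φ − α + p/2) mod 2π = 2.555523 rad, q = (β − α − t + p) mod 2π = 5.941177 rad → L = 2.27·(2.555523 + 4.527821 + 5.941177) = 2.27·13.024520 = 29.565661 m
Shortest: LSL with L = 15.994236 m ≈ 15.9942 m
Convert LSL to answer units (arcs ×180/π): t = 0.291612·180/π = 16.7082°, p = ρ·p = 2.27·3.077040 = 6.9849 m, q = 3.677266·180/π = 210.6918°, L = 15.9942 m.

LSL: t = 16.7082°, p = 6.9849 m, q = 210.6918°, L = 15.9942 m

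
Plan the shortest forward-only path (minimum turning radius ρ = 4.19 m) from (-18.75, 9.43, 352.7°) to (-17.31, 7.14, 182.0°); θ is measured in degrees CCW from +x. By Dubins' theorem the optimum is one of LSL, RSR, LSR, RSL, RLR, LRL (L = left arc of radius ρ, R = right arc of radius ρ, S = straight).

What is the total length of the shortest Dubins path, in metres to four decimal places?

28.5832 m

Let ψ = atan2(Δy, Δx) = atan2(-2.29, 1.44) = -57.8375° be the start→goal bearing.
Normalize: d = |goal − start| / ρ = 2.705125/4.19 = 0.645615, α = (θ_start − ψ) mod 360° = 50.5375° = 0.882045 rad, β = (θ_goal − ψ) mod 360° = 239.8375° = 4.185953 rad.
Common terms: sin α = 0.772040, cos α = 0.635574, sin β = -0.864603, cos β = -0.502455, cos(α−β) = -0.986856, d² = 0.416818. Work in radians in the unit-radius frame; every candidate has L = ρ·(t + p + q).
LSL: p² = 2 + d² − 2cos(α−β) + 2d(sin α − sin β) = 6.503811; p = √p² = 2.550257; φ = atan2(cos β − cos α, d + sin α − sin β) = -0.462560 rad; t = (φ − α) mod 2π = 4.938580 rad, q = (β − φ) mod 2π = 4.648513 rad → L = 4.19·(4.938580 + 2.550257 + 4.648513) = 4.19·12.137351 = 50.855499 m
RSR: p² = 2 + d² − 2cos(α−β) + 2d(sin β − sin α) = 2.277248; p = √p² = 1.509055; φ = atan2(cos α − cos β, d − sin α + sin β) = 2.287260 rad; t = (α − φ) mod 2π = 4.877971 rad, q = (φ − β) mod 2π = 4.384492 rad → L = 4.19·(4.877971 + 1.509055 + 4.384492) = 4.19·10.771518 = 45.132659 m
LSR: p² = d² − 2 + 2cos(α−β) + 2d(sin α + sin β) = -3.676414 < 0 → infeasible
RSL: p² = d² − 2 + 2cos(α−β) − 2d(sin α + sin β) = -3.437373 < 0 → infeasible
RLR: c = (6 − d² + 2cos(α−β) + 2d(sin α − sin β))/8 = 0.715344; p = 2π − arccos c = 5.509505 rad; φ = atan2(cos α − cos β, d − sin α + sin β) = 2.287260 rad; t = (α − φ + p/2) mod 2π = 1.349538 rad, q = (α − β − t + p) mod 2π = 0.856059 rad → L = 4.19·(1.349538 + 5.509505 + 0.856059) = 4.19·7.715102 = 32.326279 m
LRL: c = (6 − d² + 2cos(α−β) − 2d(sin α − sin β))/8 = 0.187024; p = 2π − arccos c = 4.900520 rad; φ = atan2(cos β − cos α, d + sin α − sin β) = -0.462560 rad; t = (φ − α + p/2) mod 2π = 1.105655 rad, q = (β − α − t + p) mod 2π = 0.815588 rad → L = 4.19·(1.105655 + 4.900520 + 0.815588) = 4.19·6.821764 = 28.583190 m
Shortest: LRL with L = 28.583190 m ≈ 28.5832 m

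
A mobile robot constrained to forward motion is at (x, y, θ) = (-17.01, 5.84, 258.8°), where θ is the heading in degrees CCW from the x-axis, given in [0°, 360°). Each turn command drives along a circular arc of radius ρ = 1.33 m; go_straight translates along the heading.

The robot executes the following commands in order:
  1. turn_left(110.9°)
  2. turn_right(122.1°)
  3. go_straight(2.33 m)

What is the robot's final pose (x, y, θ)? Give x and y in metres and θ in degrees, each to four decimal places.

set_pose: (x, y, θ) = (-17.0100, 5.8400, 258.8000°), ρ = 1.33
turn_left(110.9°): centre at ρ to the left, rotate +110.9° → (-15.4812, 4.2707, 369.7000° ≡ 9.7000°)
turn_right(122.1°): centre at ρ to the right, rotate −122.1° → (-14.0275, 2.4529, -112.4000° ≡ 247.6000°)
go_straight(2.33): x += 2.33·cos θ, y += 2.33·sin θ → (-14.9154, 0.2987, 247.6000°)

(-14.9154, 0.2987, 247.6000°)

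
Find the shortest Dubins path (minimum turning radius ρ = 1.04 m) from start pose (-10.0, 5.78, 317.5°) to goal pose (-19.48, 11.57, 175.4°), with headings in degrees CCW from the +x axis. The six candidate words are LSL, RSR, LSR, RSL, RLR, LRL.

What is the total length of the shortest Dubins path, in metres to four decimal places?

14.2187 m

Let ψ = atan2(Δy, Δx) = atan2(5.79, -9.48) = 148.5851° be the start→goal bearing.
Normalize: d = |goal − start| / ρ = 11.108308/1.04 = 10.681065, α = (θ_start − ψ) mod 360° = 168.9149° = 2.948121 rad, β = (θ_goal − ψ) mod 360° = 26.8149° = 0.468008 rad.
Common terms: sin α = 0.192267, cos α = -0.981343, sin β = 0.451110, cos β = 0.892469, cos(α−β) = -0.789084, d² = 114.085152. Work in radians in the unit-radius frame; every candidate has L = ρ·(t + p + q).
LSL: p² = 2 + d² − 2cos(α−β) + 2d(sin α − sin β) = 112.133888; p = √p² = 10.589329; φ = atan2(cos β − cos α, d + sin α − sin β) = 0.177890 rad; t = (φ − α) mod 2π = 3.512954 rad, q = (β − φ) mod 2π = 0.290119 rad → L = 1.04·(3.512954 + 10.589329 + 0.290119) = 1.04·14.392401 = 14.968097 m
RSR: p² = 2 + d² − 2cos(α−β) + 2d(sin β − sin α) = 123.192752; p = √p² = 11.099223; φ = atan2(cos α − cos β, d − sin α + sin β) = -0.169636 rad; t = (α − φ) mod 2π = 3.117757 rad, q = (φ − β) mod 2π = 5.645541 rad → L = 1.04·(3.117757 + 11.099223 + 5.645541) = 1.04·19.862521 = 20.657022 m
LSR: p² = d² − 2 + 2cos(α−β) + 2d(sin α + sin β) = 124.250874; p = √p² = 11.146788; φ = atan2(−cos α − cos β, d + sin α + sin β) − atan2(−2, p) = 0.185383 rad; t = (φ − α) mod 2π = 3.520447 rad, q = (φ − β) mod 2π = 6.000560 rad → L = 1.04·(3.520447 + 11.146788 + 6.000560) = 1.04·20.667794 = 21.494506 m
RSL: p² = d² − 2 + 2cos(α−β) − 2d(sin α + sin β) = 96.763093; p = √p² = 9.836823; φ = atan2(cos α + cos β, d − sin α − sin β) − atan2(2, p) = -0.209437 rad; t = (α − φ) mod 2π = 3.157558 rad, q = (β − φ) mod 2π = 0.677446 rad → L = 1.04·(3.157558 + 9.836823 + 0.677446) = 1.04·13.671827 = 14.218700 m
RLR: c = (6 − d² + 2cos(α−β) + 2d(sin α − sin β))/8 = -14.399094, |c| > 1 → infeasible
LRL: c = (6 − d² + 2cos(α−β) − 2d(sin α − sin β))/8 = -13.016736, |c| > 1 → infeasible
Shortest: RSL with L = 14.218700 m ≈ 14.2187 m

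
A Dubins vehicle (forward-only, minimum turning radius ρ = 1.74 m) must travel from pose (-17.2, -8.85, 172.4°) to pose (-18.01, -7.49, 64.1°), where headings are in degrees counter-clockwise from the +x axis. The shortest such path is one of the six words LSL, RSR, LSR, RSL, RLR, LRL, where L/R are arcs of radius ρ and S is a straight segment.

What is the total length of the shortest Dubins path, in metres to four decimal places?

12.9737 m

Let ψ = atan2(Δy, Δx) = atan2(1.36, -0.81) = 120.7775° be the start→goal bearing.
Normalize: d = |goal − start| / ρ = 1.582940/1.74 = 0.909736, α = (θ_start − ψ) mod 360° = 51.6225° = 0.900982 rad, β = (θ_goal − ψ) mod 360° = 303.3225° = 5.293976 rad.
Common terms: sin α = 0.783937, cos α = 0.620840, sin β = -0.835592, cos β = 0.549351, cos(α−β) = -0.313992, d² = 0.827619. Work in radians in the unit-radius frame; every candidate has L = ρ·(t + p + q).
LSL: p² = 2 + d² − 2cos(α−β) + 2d(sin α − sin β) = 6.402291; p = √p² = 2.530275; φ = atan2(cos β − cos α, d + sin α − sin β) = -0.028258 rad; t = (φ − α) mod 2π = 5.353946 rad, q = (β − φ) mod 2π = 5.322233 rad → L = 1.74·(5.353946 + 2.530275 + 5.322233) = 1.74·13.206454 = 22.979230 m
RSR: p² = 2 + d² − 2cos(α−β) + 2d(sin β − sin α) = 0.508917; p = √p² = 0.713384; φ = atan2(cos α − cos β, d − sin α + sin β) = 3.041212 rad; t = (α − φ) mod 2π = 4.142955 rad, q = (φ − β) mod 2π = 4.030421 rad → L = 1.74·(4.142955 + 0.713384 + 4.030421) = 1.74·8.886761 = 15.462964 m
LSR: p² = d² − 2 + 2cos(α−β) + 2d(sin α + sin β) = -1.894350 < 0 → infeasible
RSL: p² = d² − 2 + 2cos(α−β) − 2d(sin α + sin β) = -1.706381 < 0 → infeasible
RLR: c = (6 − d² + 2cos(α−β) + 2d(sin α − sin β))/8 = 0.936385; p = 2π − arccos c = 5.924575 rad; φ = atan2(cos α − cos β, d − sin α + sin β) = 3.041212 rad; t = (α − φ + p/2) mod 2π = 0.822057 rad, q = (α − β − t + p) mod 2π = 0.709523 rad → L = 1.74·(0.822057 + 5.924575 + 0.709523) = 1.74·7.456156 = 12.973711 m
LRL: c = (6 − d² + 2cos(α−β) − 2d(sin α − sin β))/8 = 0.199714; p = 2π − arccos c = 4.913455 rad; φ = atan2(cos β − cos α, d + sin α − sin β) = -0.028258 rad; t = (φ − α + p/2) mod 2π = 1.527488 rad, q = (β − α − t + p) mod 2π = 1.495775 rad → L = 1.74·(1.527488 + 4.913455 + 1.495775) = 1.74·7.936718 = 13.809889 m
Shortest: RLR with L = 12.973711 m ≈ 12.9737 m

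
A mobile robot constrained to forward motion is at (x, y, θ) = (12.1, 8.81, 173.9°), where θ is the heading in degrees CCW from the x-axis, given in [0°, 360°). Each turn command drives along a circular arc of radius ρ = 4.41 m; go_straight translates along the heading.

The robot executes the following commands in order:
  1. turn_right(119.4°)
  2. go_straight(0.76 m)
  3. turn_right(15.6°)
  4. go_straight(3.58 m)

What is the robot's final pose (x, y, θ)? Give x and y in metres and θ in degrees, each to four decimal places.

(13.0268, 19.4939, 38.9000°)

set_pose: (x, y, θ) = (12.1000, 8.8100, 173.9000°), ρ = 4.41
turn_right(119.4°): centre at ρ to the right, rotate −119.4° → (8.9784, 15.7559, 54.5000°)
go_straight(0.76): x += 0.76·cos θ, y += 0.76·sin θ → (9.4197, 16.3747, 54.5000°)
turn_right(15.6°): centre at ρ to the right, rotate −15.6° → (10.2406, 17.2458, 38.9000°)
go_straight(3.58): x += 3.58·cos θ, y += 3.58·sin θ → (13.0268, 19.4939, 38.9000°)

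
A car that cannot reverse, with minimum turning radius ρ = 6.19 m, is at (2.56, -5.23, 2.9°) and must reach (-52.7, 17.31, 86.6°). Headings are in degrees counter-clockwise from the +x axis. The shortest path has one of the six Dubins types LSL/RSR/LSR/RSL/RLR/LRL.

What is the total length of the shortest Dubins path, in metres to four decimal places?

Let ψ = atan2(Δy, Δx) = atan2(22.54, -55.26) = 157.8099° be the start→goal bearing.
Normalize: d = |goal − start| / ρ = 59.680141/6.19 = 9.641380, α = (θ_start − ψ) mod 360° = 205.0901° = 3.579497 rad, β = (θ_goal − ψ) mod 360° = 288.7901° = 5.040337 rad.
Common terms: sin α = -0.424042, cos α = -0.905642, sin β = -0.946705, cos β = 0.322101, cos(α−β) = 0.109734, d² = 92.956204. Work in radians in the unit-radius frame; every candidate has L = ρ·(t + p + q).
LSL: p² = 2 + d² − 2cos(α−β) + 2d(sin α − sin β) = 104.815119; p = √p² = 10.237926; φ = atan2(cos β − cos α, d + sin α − sin β) = 0.120210 rad; t = (φ − α) mod 2π = 2.823899 rad, q = (β − φ) mod 2π = 4.920127 rad → L = 6.19·(2.823899 + 10.237926 + 4.920127) = 6.19·17.981951 = 111.308279 m
RSR: p² = 2 + d² − 2cos(α−β) + 2d(sin β − sin α) = 84.658351; p = √p² = 9.200997; φ = atan2(cos α − cos β, d − sin α + sin β) = -0.133835 rad; t = (α − φ) mod 2π = 3.713332 rad, q = (φ − β) mod 2π = 1.109013 rad → L = 6.19·(3.713332 + 9.200997 + 1.109013) = 6.19·14.023342 = 86.804487 m
LSR: p² = d² − 2 + 2cos(α−β) + 2d(sin α + sin β) = 64.743880; p = √p² = 8.046358; φ = atan2(−cos α − cos β, d + sin α + sin β) − atan2(−2, p) = 0.314062 rad; t = (φ − α) mod 2π = 3.017750 rad, q = (φ − β) mod 2π = 1.556910 rad → L = 6.19·(3.017750 + 8.046358 + 1.556910) = 6.19·12.621018 = 78.124102 m
RSL: p² = d² − 2 + 2cos(α−β) − 2d(sin α + sin β) = 117.607465; p = √p² = 10.844698; φ = atan2(cos α + cos β, d − sin α − sin β) − atan2(2, p) = -0.235314 rad; t = (α − φ) mod 2π = 3.814811 rad, q = (β − φ) mod 2π = 5.275651 rad → L = 6.19·(3.814811 + 10.844698 + 5.275651) = 6.19·19.935160 = 123.398638 m
RLR: c = (6 − d² + 2cos(α−β) + 2d(sin α − sin β))/8 = -9.582294, |c| > 1 → infeasible
LRL: c = (6 − d² + 2cos(α−β) − 2d(sin α − sin β))/8 = -12.101890, |c| > 1 → infeasible
Shortest: LSR with L = 78.124102 m ≈ 78.1241 m

78.1241 m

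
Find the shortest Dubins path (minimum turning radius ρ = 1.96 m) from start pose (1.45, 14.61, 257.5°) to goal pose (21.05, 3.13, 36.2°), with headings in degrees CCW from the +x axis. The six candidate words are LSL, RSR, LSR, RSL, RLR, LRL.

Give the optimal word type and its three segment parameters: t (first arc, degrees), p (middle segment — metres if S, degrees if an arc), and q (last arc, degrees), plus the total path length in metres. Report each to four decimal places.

LSL: t = 72.6792°, p = 19.0516 m, q = 66.0208°, L = 23.7963 m

Let ψ = atan2(Δy, Δx) = atan2(-11.48, 19.60) = -30.3581° be the start→goal bearing.
Normalize: d = |goal − start| / ρ = 22.714542/1.96 = 11.589052, α = (θ_start − ψ) mod 360° = 287.8581° = 5.024072 rad, β = (θ_goal − ψ) mod 360° = 66.5581° = 1.161658 rad.
Common terms: sin α = -0.951819, cos α = 0.306661, sin β = 0.917464, cos β = 0.397819, cos(α−β) = -0.751264, d² = 134.306122. Work in radians in the unit-radius frame; every candidate has L = ρ·(t + p + q).
LSL: p² = 2 + d² − 2cos(α−β) + 2d(sin α − sin β) = 94.482218; p = √p² = 9.720196; φ = atan2(cos β − cos α, d + sin α − sin β) = 0.009378 rad; t = (φ − α) mod 2π = 1.268492 rad, q = (β − φ) mod 2π = 1.152280 rad → L = 1.96·(1.268492 + 9.720196 + 1.152280) = 1.96·12.140968 = 23.796297 m
RSR: p² = 2 + d² − 2cos(α−β) + 2d(sin β − sin α) = 181.135083; p = √p² = 13.458643; φ = atan2(cos α − cos β, d − sin α + sin β) = -0.006773 rad; t = (α − φ) mod 2π = 5.030845 rad, q = (φ − β) mod 2π = 5.114754 rad → L = 1.96·(5.030845 + 13.458643 + 5.114754) = 1.96·23.604242 = 46.264315 m
LSR: p² = d² − 2 + 2cos(α−β) + 2d(sin α + sin β) = 130.007316; p = √p² = 11.402075; φ = atan2(−cos α − cos β, d + sin α + sin β) − atan2(−2, p) = 0.112746 rad; t = (φ − α) mod 2π = 1.371860 rad, q = (φ − β) mod 2π = 5.234274 rad → L = 1.96·(1.371860 + 11.402075 + 5.234274) = 1.96·18.008209 = 35.296089 m
RSL: p² = d² − 2 + 2cos(α−β) − 2d(sin α + sin β) = 131.599873; p = √p² = 11.471699; φ = atan2(cos α + cos β, d − sin α − sin β) − atan2(2, p) = -0.112073 rad; t = (α − φ) mod 2π = 5.136144 rad, q = (β − φ) mod 2π = 1.273731 rad → L = 1.96·(5.136144 + 11.471699 + 1.273731) = 1.96·17.881574 = 35.047885 m
RLR: c = (6 − d² + 2cos(α−β) + 2d(sin α − sin β))/8 = -21.641885, |c| > 1 → infeasible
LRL: c = (6 − d² + 2cos(α−β) − 2d(sin α − sin β))/8 = -10.810277, |c| > 1 → infeasible
Shortest: LSL with L = 23.796297 m ≈ 23.7963 m
Convert LSL to answer units (arcs ×180/π): t = 1.268492·180/π = 72.6792°, p = ρ·p = 1.96·9.720196 = 19.0516 m, q = 1.152280·180/π = 66.0208°, L = 23.7963 m.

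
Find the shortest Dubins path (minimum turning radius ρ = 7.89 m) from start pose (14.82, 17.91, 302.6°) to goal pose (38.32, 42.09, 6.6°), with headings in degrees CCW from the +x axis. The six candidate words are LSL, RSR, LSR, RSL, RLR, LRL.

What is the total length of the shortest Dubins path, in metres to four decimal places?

44.0253 m

Let ψ = atan2(Δy, Δx) = atan2(24.18, 23.50) = 45.8171° be the start→goal bearing.
Normalize: d = |goal − start| / ρ = 33.718280/7.89 = 4.273546, α = (θ_start − ψ) mod 360° = 256.7829° = 4.481707 rad, β = (θ_goal − ψ) mod 360° = 320.7829° = 5.598718 rad.
Common terms: sin α = -0.973511, cos α = -0.228641, sin β = -0.632260, cos β = 0.774756, cos(α−β) = 0.438371, d² = 18.263198. Work in radians in the unit-radius frame; every candidate has L = ρ·(t + p + q).
LSL: p² = 2 + d² − 2cos(α−β) + 2d(sin α − sin β) = 16.469756; p = √p² = 4.058295; φ = atan2(cos β − cos α, d + sin α − sin β) = 0.249837 rad; t = (φ − α) mod 2π = 2.051315 rad, q = (β − φ) mod 2π = 5.348881 rad → L = 7.89·(2.051315 + 4.058295 + 5.348881) = 7.89·11.458491 = 90.407492 m
RSR: p² = 2 + d² − 2cos(α−β) + 2d(sin β − sin α) = 22.303154; p = √p² = 4.722622; φ = atan2(cos α − cos β, d − sin α + sin β) = -0.214098 rad; t = (α − φ) mod 2π = 4.695805 rad, q = (φ − β) mod 2π = 0.470369 rad → L = 7.89·(4.695805 + 4.722622 + 0.470369) = 7.89·9.888796 = 78.022602 m
LSR: p² = d² − 2 + 2cos(α−β) + 2d(sin α + sin β) = 3.415266; p = √p² = 1.848044; φ = atan2(−cos α − cos β, d + sin α + sin β) − atan2(−2, p) = 0.622949 rad; t = (φ − α) mod 2π = 2.424426 rad, q = (φ − β) mod 2π = 1.307416 rad → L = 7.89·(2.424426 + 1.848044 + 1.307416) = 7.89·5.579886 = 44.025300 m
RSL: p² = d² − 2 + 2cos(α−β) − 2d(sin α + sin β) = 30.864614; p = √p² = 5.555593; φ = atan2(cos α + cos β, d − sin α − sin β) − atan2(2, p) = -0.252932 rad; t = (α − φ) mod 2π = 4.734639 rad, q = (β − φ) mod 2π = 5.851650 rad → L = 7.89·(4.734639 + 5.555593 + 5.851650) = 7.89·16.141882 = 127.359449 m
RLR: c = (6 − d² + 2cos(α−β) + 2d(sin α − sin β))/8 = -1.787894, |c| > 1 → infeasible
LRL: c = (6 − d² + 2cos(α−β) − 2d(sin α − sin β))/8 = -1.058720, |c| > 1 → infeasible
Shortest: LSR with L = 44.025300 m ≈ 44.0253 m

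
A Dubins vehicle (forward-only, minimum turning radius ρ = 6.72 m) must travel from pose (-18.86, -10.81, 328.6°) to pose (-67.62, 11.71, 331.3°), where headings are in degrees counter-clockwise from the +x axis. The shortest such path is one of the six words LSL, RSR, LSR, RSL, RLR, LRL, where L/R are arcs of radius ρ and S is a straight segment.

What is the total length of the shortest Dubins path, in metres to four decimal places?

95.3003 m

Let ψ = atan2(Δy, Δx) = atan2(22.52, -48.76) = 155.2100° be the start→goal bearing.
Normalize: d = |goal − start| / ρ = 53.709292/6.72 = 7.992454, α = (θ_start − ψ) mod 360° = 173.3900° = 3.026227 rad, β = (θ_goal − ψ) mod 360° = 176.0900° = 3.073351 rad.
Common terms: sin α = 0.115110, cos α = -0.993353, sin β = 0.068189, cos β = -0.997672, cos(α−β) = 0.998890, d² = 63.879323. Work in radians in the unit-radius frame; every candidate has L = ρ·(t + p + q).
LSL: p² = 2 + d² − 2cos(α−β) + 2d(sin α − sin β) = 64.631572; p = √p² = 8.039376; φ = atan2(cos β − cos α, d + sin α − sin β) = -0.000537 rad; t = (φ − α) mod 2π = 3.256421 rad, q = (β − φ) mod 2π = 3.073888 rad → L = 6.72·(3.256421 + 8.039376 + 3.073888) = 6.72·14.369686 = 96.564287 m
RSR: p² = 2 + d² − 2cos(α−β) + 2d(sin β − sin α) = 63.131513; p = √p² = 7.945534; φ = atan2(cos α − cos β, d − sin α + sin β) = 0.000544 rad; t = (α − φ) mod 2π = 3.025683 rad, q = (φ − β) mod 2π = 3.210378 rad → L = 6.72·(3.025683 + 7.945534 + 3.210378) = 6.72·14.181596 = 95.300322 m
LSR: p² = d² − 2 + 2cos(α−β) + 2d(sin α + sin β) = 66.807112; p = √p² = 8.173562; φ = atan2(−cos α − cos β, d + sin α + sin β) − atan2(−2, p) = 0.478854 rad; t = (φ − α) mod 2π = 3.735812 rad, q = (φ − β) mod 2π = 3.688689 rad → L = 6.72·(3.735812 + 8.173562 + 3.688689) = 6.72·15.598063 = 104.818982 m
RSL: p² = d² − 2 + 2cos(α−β) − 2d(sin α + sin β) = 60.947093; p = √p² = 7.806862; φ = atan2(cos α + cos β, d − sin α − sin β) − atan2(2, p) = -0.500433 rad; t = (α − φ) mod 2π = 3.526660 rad, q = (β − φ) mod 2π = 3.573784 rad → L = 6.72·(3.526660 + 7.806862 + 3.573784) = 6.72·14.907306 = 100.177096 m
RLR: c = (6 − d² + 2cos(α−β) + 2d(sin α − sin β))/8 = -6.891439, |c| > 1 → infeasible
LRL: c = (6 − d² + 2cos(α−β) − 2d(sin α − sin β))/8 = -7.078947, |c| > 1 → infeasible
Shortest: RSR with L = 95.300322 m ≈ 95.3003 m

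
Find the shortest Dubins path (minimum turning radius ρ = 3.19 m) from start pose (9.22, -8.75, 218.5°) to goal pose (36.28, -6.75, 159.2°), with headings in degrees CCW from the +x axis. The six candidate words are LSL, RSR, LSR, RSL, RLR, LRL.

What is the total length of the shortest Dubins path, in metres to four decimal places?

Let ψ = atan2(Δy, Δx) = atan2(2.00, 27.06) = 4.2270° be the start→goal bearing.
Normalize: d = |goal − start| / ρ = 27.133809/3.19 = 8.505896, α = (θ_start − ψ) mod 360° = 214.2730° = 3.739769 rad, β = (θ_goal − ψ) mod 360° = 154.9730° = 2.704788 rad.
Common terms: sin α = -0.563136, cos α = -0.826364, sin β = 0.423046, cos β = -0.906108, cos(α−β) = 0.510543, d² = 72.350272. Work in radians in the unit-radius frame; every candidate has L = ρ·(t + p + q).
LSL: p² = 2 + d² − 2cos(α−β) + 2d(sin α − sin β) = 56.552461; p = √p² = 7.520137; φ = atan2(cos β − cos α, d + sin α − sin β) = -0.010604 rad; t = (φ − α) mod 2π = 2.532812 rad, q = (β − φ) mod 2π = 2.715393 rad → L = 3.19·(2.532812 + 7.520137 + 2.715393) = 3.19·12.768342 = 40.731011 m
RSR: p² = 2 + d² − 2cos(α−β) + 2d(sin β − sin α) = 90.105910; p = √p² = 9.492413; φ = atan2(cos α − cos β, d − sin α + sin β) = 0.008401 rad; t = (α − φ) mod 2π = 3.731368 rad, q = (φ − β) mod 2π = 3.586798 rad → L = 3.19·(3.731368 + 9.492413 + 3.586798) = 3.19·16.810579 = 53.625747 m
LSR: p² = d² − 2 + 2cos(α−β) + 2d(sin α + sin β) = 68.988170; p = √p² = 8.305912; φ = atan2(−cos α − cos β, d + sin α + sin β) − atan2(−2, p) = 0.440497 rad; t = (φ − α) mod 2π = 2.983914 rad, q = (φ − β) mod 2π = 4.018894 rad → L = 3.19·(2.983914 + 8.305912 + 4.018894) = 3.19·15.308720 = 48.834816 m
RSL: p² = d² − 2 + 2cos(α−β) − 2d(sin α + sin β) = 73.754545; p = √p² = 8.588047; φ = atan2(cos α + cos β, d − sin α − sin β) − atan2(2, p) = -0.426563 rad; t = (α − φ) mod 2π = 4.166332 rad, q = (β − φ) mod 2π = 3.131352 rad → L = 3.19·(4.166332 + 8.588047 + 3.131352) = 3.19·15.885731 = 50.675481 m
RLR: c = (6 − d² + 2cos(α−β) + 2d(sin α − sin β))/8 = -10.263239, |c| > 1 → infeasible
LRL: c = (6 − d² + 2cos(α−β) − 2d(sin α − sin β))/8 = -6.069058, |c| > 1 → infeasible
Shortest: LSL with L = 40.731011 m ≈ 40.7310 m

40.7310 m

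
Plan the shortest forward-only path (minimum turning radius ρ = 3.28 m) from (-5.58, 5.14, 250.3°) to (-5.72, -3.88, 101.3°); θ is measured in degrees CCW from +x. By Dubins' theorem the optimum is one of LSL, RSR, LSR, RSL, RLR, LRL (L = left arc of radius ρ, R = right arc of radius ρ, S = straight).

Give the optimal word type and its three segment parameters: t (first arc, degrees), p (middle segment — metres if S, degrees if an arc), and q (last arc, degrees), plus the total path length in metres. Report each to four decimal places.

Let ψ = atan2(Δy, Δx) = atan2(-9.02, -0.14) = -90.8892° be the start→goal bearing.
Normalize: d = |goal − start| / ρ = 9.021086/3.28 = 2.750331, α = (θ_start − ψ) mod 360° = 341.1892° = 5.954875 rad, β = (θ_goal − ψ) mod 360° = 192.1892° = 3.354335 rad.
Common terms: sin α = -0.322444, cos α = 0.946589, sin β = -0.211141, cos β = -0.977456, cos(α−β) = -0.857167, d² = 7.564322. Work in radians in the unit-radius frame; every candidate has L = ρ·(t + p + q).
LSL: p² = 2 + d² − 2cos(α−β) + 2d(sin α − sin β) = 10.666417; p = √p² = 3.265948; φ = atan2(cos β − cos α, d + sin α − sin β) = -0.629973 rad; t = (φ − α) mod 2π = 5.981523 rad, q = (β − φ) mod 2π = 3.984307 rad → L = 3.28·(5.981523 + 3.265948 + 3.984307) = 3.28·13.231778 = 43.400232 m
RSR: p² = 2 + d² − 2cos(α−β) + 2d(sin β − sin α) = 11.890896; p = √p² = 3.448318; φ = atan2(cos α − cos β, d − sin α + sin β) = 0.591933 rad; t = (α − φ) mod 2π = 5.362942 rad, q = (φ − β) mod 2π = 3.520783 rad → L = 3.28·(5.362942 + 3.448318 + 3.520783) = 3.28·12.332044 = 40.449104 m
LSR: p² = d² − 2 + 2cos(α−β) + 2d(sin α + sin β) = 0.914918; p = √p² = 0.956513; φ = atan2(−cos α − cos β, d + sin α + sin β) − atan2(−2, p) = 1.138618 rad; t = (φ − α) mod 2π = 1.466928 rad, q = (φ − β) mod 2π = 4.067468 rad → L = 3.28·(1.466928 + 0.956513 + 4.067468) = 3.28·6.490910 = 21.290183 m
RSL: p² = d² − 2 + 2cos(α−β) − 2d(sin α + sin β) = 6.785057; p = √p² = 2.604814; φ = atan2(cos α + cos β, d − sin α − sin β) − atan2(2, p) = -0.664201 rad; t = (α − φ) mod 2π = 0.335891 rad, q = (β − φ) mod 2π = 4.018536 rad → L = 3.28·(0.335891 + 2.604814 + 4.018536) = 3.28·6.959241 = 22.826310 m
RLR: c = (6 − d² + 2cos(α−β) + 2d(sin α − sin β))/8 = -0.486362; p = 2π − arccos c = 4.204468 rad; φ = atan2(cos α − cos β, d − sin α + sin β) = 0.591933 rad; t = (α − φ + p/2) mod 2π = 1.181991 rad, q = (α − β − t + p) mod 2π = 5.623017 rad → L = 3.28·(1.181991 + 4.204468 + 5.623017) = 3.28·11.009476 = 36.111081 m
LRL: c = (6 − d² + 2cos(α−β) − 2d(sin α − sin β))/8 = -0.333302; p = 2π − arccos c = 4.372585 rad; φ = atan2(cos β − cos α, d + sin α − sin β) = -0.629973 rad; t = (φ − α + p/2) mod 2π = 1.884630 rad, q = (β − α − t + p) mod 2π = 6.170600 rad → L = 3.28·(1.884630 + 4.372585 + 6.170600) = 3.28·12.427815 = 40.763234 m
Shortest: LSR with L = 21.290183 m ≈ 21.2902 m
Convert LSR to answer units (arcs ×180/π): t = 1.466928·180/π = 84.0488°, p = ρ·p = 3.28·0.956513 = 3.1374 m, q = 4.067468·180/π = 233.0488°, L = 21.2902 m.

LSR: t = 84.0488°, p = 3.1374 m, q = 233.0488°, L = 21.2902 m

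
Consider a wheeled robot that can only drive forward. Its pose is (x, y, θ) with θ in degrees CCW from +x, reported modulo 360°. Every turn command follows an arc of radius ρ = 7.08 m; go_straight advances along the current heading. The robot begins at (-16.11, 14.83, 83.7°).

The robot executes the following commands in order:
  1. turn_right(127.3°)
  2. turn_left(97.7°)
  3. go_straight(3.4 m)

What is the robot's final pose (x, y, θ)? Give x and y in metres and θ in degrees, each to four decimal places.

(8.4210, 22.9100, 54.1000°)

set_pose: (x, y, θ) = (-16.1100, 14.8300, 83.7000°), ρ = 7.08
turn_right(127.3°): centre at ρ to the right, rotate −127.3° → (-4.1903, 19.1802, -43.6000° ≡ 316.4000°)
turn_left(97.7°): centre at ρ to the left, rotate +97.7° → (6.4274, 20.1558, 414.1000° ≡ 54.1000°)
go_straight(3.4): x += 3.4·cos θ, y += 3.4·sin θ → (8.4210, 22.9100, 54.1000°)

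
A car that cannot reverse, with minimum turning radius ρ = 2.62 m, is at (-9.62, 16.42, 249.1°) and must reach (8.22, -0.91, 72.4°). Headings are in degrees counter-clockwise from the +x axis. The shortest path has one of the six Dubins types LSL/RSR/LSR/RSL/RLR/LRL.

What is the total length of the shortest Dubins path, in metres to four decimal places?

28.6239 m

Let ψ = atan2(Δy, Δx) = atan2(-17.33, 17.84) = -44.1692° be the start→goal bearing.
Normalize: d = |goal − start| / ρ = 24.871560/2.62 = 9.492962, α = (θ_start − ψ) mod 360° = 293.2692° = 5.118513 rad, β = (θ_goal − ψ) mod 360° = 116.5692° = 2.034517 rad.
Common terms: sin α = -0.918659, cos α = 0.395052, sin β = 0.894395, cos β = -0.447279, cos(α−β) = -0.998342, d² = 90.116325. Work in radians in the unit-radius frame; every candidate has L = ρ·(t + p + q).
LSL: p² = 2 + d² − 2cos(α−β) + 2d(sin α − sin β) = 59.690513; p = √p² = 7.725964; φ = atan2(cos β − cos α, d + sin α − sin β) = -0.109243 rad; t = (φ − α) mod 2π = 1.055429 rad, q = (β − φ) mod 2π = 2.143760 rad → L = 2.62·(1.055429 + 7.725964 + 2.143760) = 2.62·10.925152 = 28.623898 m
RSR: p² = 2 + d² − 2cos(α−β) + 2d(sin β − sin α) = 128.535504; p = √p² = 11.337350; φ = atan2(cos α − cos β, d − sin α + sin β) = 0.074365 rad; t = (α − φ) mod 2π = 5.044148 rad, q = (φ − β) mod 2π = 4.323034 rad → L = 2.62·(5.044148 + 11.337350 + 4.323034) = 2.62·20.704532 = 54.245874 m
LSR: p² = d² − 2 + 2cos(α−β) + 2d(sin α + sin β) = 85.658965; p = √p² = 9.255213; φ = atan2(−cos α − cos β, d + sin α + sin β) − atan2(−2, p) = 0.218338 rad; t = (φ − α) mod 2π = 1.383010 rad, q = (φ − β) mod 2π = 4.467006 rad → L = 2.62·(1.383010 + 9.255213 + 4.467006) = 2.62·15.105229 = 39.575700 m
RSL: p² = d² − 2 + 2cos(α−β) − 2d(sin α + sin β) = 86.580317; p = √p² = 9.304854; φ = atan2(cos α + cos β, d − sin α − sin β) − atan2(2, p) = -0.217208 rad; t = (α − φ) mod 2π = 5.335721 rad, q = (β − φ) mod 2π = 2.251724 rad → L = 2.62·(5.335721 + 9.304854 + 2.251724) = 2.62·16.892300 = 44.257826 m
RLR: c = (6 − d² + 2cos(α−β) + 2d(sin α − sin β))/8 = -15.066938, |c| > 1 → infeasible
LRL: c = (6 − d² + 2cos(α−β) − 2d(sin α − sin β))/8 = -6.461314, |c| > 1 → infeasible
Shortest: LSL with L = 28.623898 m ≈ 28.6239 m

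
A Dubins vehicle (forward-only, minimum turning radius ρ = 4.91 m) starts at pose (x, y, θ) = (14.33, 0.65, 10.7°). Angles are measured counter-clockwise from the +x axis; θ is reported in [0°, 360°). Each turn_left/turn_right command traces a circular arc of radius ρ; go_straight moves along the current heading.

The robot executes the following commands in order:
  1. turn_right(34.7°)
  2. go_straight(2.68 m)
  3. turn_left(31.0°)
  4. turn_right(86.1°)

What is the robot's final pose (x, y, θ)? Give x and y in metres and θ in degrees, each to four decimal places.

(27.7023, -5.1120, 280.9000°)

set_pose: (x, y, θ) = (14.3300, 0.6500, 10.7000°), ρ = 4.91
turn_right(34.7°): centre at ρ to the right, rotate −34.7° → (17.2387, 0.3109, -24.0000° ≡ 336.0000°)
go_straight(2.68): x += 2.68·cos θ, y += 2.68·sin θ → (19.6870, -0.7792, 336.0000°)
turn_left(31.0°): centre at ρ to the left, rotate +31.0° → (22.2825, -1.1671, 367.0000° ≡ 7.0000°)
turn_right(86.1°): centre at ρ to the right, rotate −86.1° → (27.7023, -5.1120, -79.1000° ≡ 280.9000°)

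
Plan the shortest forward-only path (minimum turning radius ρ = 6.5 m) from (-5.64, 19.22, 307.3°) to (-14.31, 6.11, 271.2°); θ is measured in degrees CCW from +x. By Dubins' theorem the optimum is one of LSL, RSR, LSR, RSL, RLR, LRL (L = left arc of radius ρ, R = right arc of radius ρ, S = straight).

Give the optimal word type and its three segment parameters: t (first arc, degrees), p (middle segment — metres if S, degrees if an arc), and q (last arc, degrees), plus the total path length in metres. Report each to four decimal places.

Let ψ = atan2(Δy, Δx) = atan2(-13.11, -8.67) = -123.4777° be the start→goal bearing.
Normalize: d = |goal − start| / ρ = 15.717538/6.5 = 2.418083, α = (θ_start − ψ) mod 360° = 70.7777° = 1.235305 rad, β = (θ_goal − ψ) mod 360° = 34.6777° = 0.605241 rad.
Common terms: sin α = 0.944249, cos α = 0.329233, sin β = 0.568960, cos β = 0.822365, cos(α−β) = 0.807990, d² = 5.847124. Work in radians in the unit-radius frame; every candidate has L = ρ·(t + p + q).
LSL: p² = 2 + d² − 2cos(α−β) + 2d(sin α − sin β) = 8.046101; p = √p² = 2.836565; φ = atan2(cos β − cos α, d + sin α − sin β) = 0.174736 rad; t = (φ − α) mod 2π = 5.222617 rad, q = (β − φ) mod 2π = 0.430505 rad → L = 6.5·(5.222617 + 2.836565 + 0.430505) = 6.5·8.489686 = 55.182962 m
RSR: p² = 2 + d² − 2cos(α−β) + 2d(sin β − sin α) = 4.416188; p = √p² = 2.101473; φ = atan2(cos α − cos β, d − sin α + sin β) = -0.236869 rad; t = (α − φ) mod 2π = 1.472174 rad, q = (φ − β) mod 2π = 5.441076 rad → L = 6.5·(1.472174 + 2.101473 + 5.441076) = 6.5·9.014722 = 58.595693 m
LSR: p² = d² − 2 + 2cos(α−β) + 2d(sin α + sin β) = 12.781232; p = √p² = 3.575085; φ = atan2(−cos α − cos β, d + sin α + sin β) − atan2(−2, p) = 0.225093 rad; t = (φ − α) mod 2π = 5.272974 rad, q = (φ − β) mod 2π = 5.903037 rad → L = 6.5·(5.272974 + 3.575085 + 5.903037) = 6.5·14.751096 = 95.882123 m
RSL: p² = d² − 2 + 2cos(α−β) − 2d(sin α + sin β) = -1.855024 < 0 → infeasible
RLR: c = (6 − d² + 2cos(α−β) + 2d(sin α − sin β))/8 = 0.447977; p = 2π − arccos c = 5.176890 rad; φ = atan2(cos α − cos β, d − sin α + sin β) = -0.236869 rad; t = (α − φ + p/2) mod 2π = 4.060618 rad, q = (α − β − t + p) mod 2π = 1.746335 rad → L = 6.5·(4.060618 + 5.176890 + 1.746335) = 6.5·10.983843 = 71.394982 m
LRL: c = (6 − d² + 2cos(α−β) − 2d(sin α − sin β))/8 = -0.005763; p = 2π − arccos c = 4.706626 rad; φ = atan2(cos β − cos α, d + sin α − sin β) = 0.174736 rad; t = (φ − α + p/2) mod 2π = 1.292744 rad, q = (β − α − t + p) mod 2π = 2.783818 rad → L = 6.5·(1.292744 + 4.706626 + 2.783818) = 6.5·8.783189 = 57.090727 m
Shortest: LSL with L = 55.182962 m ≈ 55.1830 m
Convert LSL to answer units (arcs ×180/π): t = 5.222617·180/π = 299.2339°, p = ρ·p = 6.5·2.836565 = 18.4377 m, q = 0.430505·180/π = 24.6661°, L = 55.1830 m.

LSL: t = 299.2339°, p = 18.4377 m, q = 24.6661°, L = 55.1830 m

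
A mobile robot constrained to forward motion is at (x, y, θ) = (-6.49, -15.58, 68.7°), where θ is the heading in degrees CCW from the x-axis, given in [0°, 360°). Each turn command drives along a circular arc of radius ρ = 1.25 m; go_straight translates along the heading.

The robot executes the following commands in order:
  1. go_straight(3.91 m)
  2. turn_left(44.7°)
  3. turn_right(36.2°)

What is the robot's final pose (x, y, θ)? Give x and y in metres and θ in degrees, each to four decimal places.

(-5.1589, -10.2132, 77.2000°)

set_pose: (x, y, θ) = (-6.4900, -15.5800, 68.7000°), ρ = 1.25
go_straight(3.91): x += 3.91·cos θ, y += 3.91·sin θ → (-5.0697, -11.9371, 68.7000°)
turn_left(44.7°): centre at ρ to the left, rotate +44.7° → (-5.0871, -10.9866, 113.4000°)
turn_right(36.2°): centre at ρ to the right, rotate −36.2° → (-5.1589, -10.2132, 77.2000°)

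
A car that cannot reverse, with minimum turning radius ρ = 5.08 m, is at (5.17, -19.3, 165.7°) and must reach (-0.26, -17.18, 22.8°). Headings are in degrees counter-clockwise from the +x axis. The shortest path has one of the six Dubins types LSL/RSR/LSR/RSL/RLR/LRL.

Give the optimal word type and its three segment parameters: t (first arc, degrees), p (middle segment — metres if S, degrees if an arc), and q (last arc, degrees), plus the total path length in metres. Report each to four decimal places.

RLR: t = 82.1009°, p = 308.3777°, q = 9.1768°, L = 35.4345 m

Let ψ = atan2(Δy, Δx) = atan2(2.12, -5.43) = 158.6732° be the start→goal bearing.
Normalize: d = |goal − start| / ρ = 5.829177/5.08 = 1.147476, α = (θ_start − ψ) mod 360° = 7.0268° = 0.122642 rad, β = (θ_goal − ψ) mod 360° = 224.1268° = 3.911751 rad.
Common terms: sin α = 0.122334, cos α = 0.992489, sin β = -0.696249, cos β = -0.717800, cos(α−β) = -0.797584, d² = 1.316701. Work in radians in the unit-radius frame; every candidate has L = ρ·(t + p + q).
LSL: p² = 2 + d² − 2cos(α−β) + 2d(sin α − sin β) = 6.790478; p = √p² = 2.605855; φ = atan2(cos β − cos α, d + sin α − sin β) = -0.715938 rad; t = (φ − α) mod 2π = 5.444605 rad, q = (β − φ) mod 2π = 4.627690 rad → L = 5.08·(5.444605 + 2.605855 + 4.627690) = 5.08·12.678150 = 64.405000 m
RSR: p² = 2 + d² − 2cos(α−β) + 2d(sin β − sin α) = 3.033259; p = √p² = 1.741625; φ = atan2(cos α − cos β, d − sin α + sin β) = 1.380813 rad; t = (α − φ) mod 2π = 5.025013 rad, q = (φ − β) mod 2π = 3.752247 rad → L = 5.08·(5.025013 + 1.741625 + 3.752247) = 5.08·10.518886 = 53.435942 m
LSR: p² = d² − 2 + 2cos(α−β) + 2d(sin α + sin β) = -3.595574 < 0 → infeasible
RSL: p² = d² − 2 + 2cos(α−β) − 2d(sin α + sin β) = -0.961361 < 0 → infeasible
RLR: c = (6 − d² + 2cos(α−β) + 2d(sin α − sin β))/8 = 0.620843; p = 2π − arccos c = 5.382206 rad; φ = atan2(cos α − cos β, d − sin α + sin β) = 1.380813 rad; t = (α − φ + p/2) mod 2π = 1.432931 rad, q = (α − β − t + p) mod 2π = 0.160165 rad → L = 5.08·(1.432931 + 5.382206 + 0.160165) = 5.08·6.975302 = 35.434536 m
LRL: c = (6 − d² + 2cos(α−β) − 2d(sin α − sin β))/8 = 0.151190; p = 2π − arccos c = 4.864161 rad; φ = atan2(cos β − cos α, d + sin α − sin β) = -0.715938 rad; t = (φ − α + p/2) mod 2π = 1.593501 rad, q = (β − α − t + p) mod 2π = 0.776585 rad → L = 5.08·(1.593501 + 4.864161 + 0.776585) = 5.08·7.234247 = 36.749975 m
Shortest: RLR with L = 35.434536 m ≈ 35.4345 m
Convert RLR to answer units (arcs ×180/π): t = 1.432931·180/π = 82.1009°, p = 5.382206·180/π = 308.3777°, q = 0.160165·180/π = 9.1768°, L = 35.4345 m.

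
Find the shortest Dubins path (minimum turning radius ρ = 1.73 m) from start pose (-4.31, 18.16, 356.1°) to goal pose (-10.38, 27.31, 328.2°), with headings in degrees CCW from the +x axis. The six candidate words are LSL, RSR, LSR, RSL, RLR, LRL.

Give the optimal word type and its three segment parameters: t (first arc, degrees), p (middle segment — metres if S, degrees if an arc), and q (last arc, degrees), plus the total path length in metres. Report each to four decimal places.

Let ψ = atan2(Δy, Δx) = atan2(9.15, -6.07) = 123.5598° be the start→goal bearing.
Normalize: d = |goal − start| / ρ = 10.980319/1.73 = 6.347005, α = (θ_start − ψ) mod 360° = 232.5402° = 4.058592 rad, β = (θ_goal − ψ) mod 360° = 204.6402° = 3.571645 rad.
Common terms: sin α = -0.793780, cos α = -0.608205, sin β = -0.416918, cos β = -0.908944, cos(α−β) = 0.883766, d² = 40.284473. Work in radians in the unit-radius frame; every candidate has L = ρ·(t + p + q).
LSL: p² = 2 + d² − 2cos(α−β) + 2d(sin α − sin β) = 35.733055; p = √p² = 5.977713; φ = atan2(cos β − cos α, d + sin α − sin β) = -0.050331 rad; t = (φ − α) mod 2π = 2.174262 rad, q = (β − φ) mod 2π = 3.621976 rad → L = 1.73·(2.174262 + 5.977713 + 3.621976) = 1.73·11.773952 = 20.368936 m
RSR: p² = 2 + d² − 2cos(α−β) + 2d(sin β − sin α) = 45.300829; p = √p² = 6.730589; φ = atan2(cos α − cos β, d − sin α + sin β) = 0.044697 rad; t = (α − φ) mod 2π = 4.013895 rad, q = (φ − β) mod 2π = 2.756238 rad → L = 1.73·(4.013895 + 6.730589 + 2.756238) = 1.73·13.500721 = 23.356248 m
LSR: p² = d² − 2 + 2cos(α−β) + 2d(sin α + sin β) = 24.683386; p = √p² = 4.968238; φ = atan2(−cos α − cos β, d + sin α + sin β) − atan2(−2, p) = 0.669919 rad; t = (φ − α) mod 2π = 2.894513 rad, q = (φ − β) mod 2π = 3.381460 rad → L = 1.73·(2.894513 + 4.968238 + 3.381460) = 1.73·11.244210 = 19.452484 m
RSL: p² = d² − 2 + 2cos(α−β) − 2d(sin α + sin β) = 55.420623; p = √p² = 7.444503; φ = atan2(cos α + cos β, d − sin α − sin β) − atan2(2, p) = -0.460566 rad; t = (α − φ) mod 2π = 4.519158 rad, q = (β − φ) mod 2π = 4.032211 rad → L = 1.73·(4.519158 + 7.444503 + 4.032211) = 1.73·15.995872 = 27.672859 m
RLR: c = (6 − d² + 2cos(α−β) + 2d(sin α − sin β))/8 = -4.662604, |c| > 1 → infeasible
LRL: c = (6 − d² + 2cos(α−β) − 2d(sin α − sin β))/8 = -3.466632, |c| > 1 → infeasible
Shortest: LSR with L = 19.452484 m ≈ 19.4525 m
Convert LSR to answer units (arcs ×180/π): t = 2.894513·180/π = 165.8434°, p = ρ·p = 1.73·4.968238 = 8.5951 m, q = 3.381460·180/π = 193.7434°, L = 19.4525 m.

LSR: t = 165.8434°, p = 8.5951 m, q = 193.7434°, L = 19.4525 m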